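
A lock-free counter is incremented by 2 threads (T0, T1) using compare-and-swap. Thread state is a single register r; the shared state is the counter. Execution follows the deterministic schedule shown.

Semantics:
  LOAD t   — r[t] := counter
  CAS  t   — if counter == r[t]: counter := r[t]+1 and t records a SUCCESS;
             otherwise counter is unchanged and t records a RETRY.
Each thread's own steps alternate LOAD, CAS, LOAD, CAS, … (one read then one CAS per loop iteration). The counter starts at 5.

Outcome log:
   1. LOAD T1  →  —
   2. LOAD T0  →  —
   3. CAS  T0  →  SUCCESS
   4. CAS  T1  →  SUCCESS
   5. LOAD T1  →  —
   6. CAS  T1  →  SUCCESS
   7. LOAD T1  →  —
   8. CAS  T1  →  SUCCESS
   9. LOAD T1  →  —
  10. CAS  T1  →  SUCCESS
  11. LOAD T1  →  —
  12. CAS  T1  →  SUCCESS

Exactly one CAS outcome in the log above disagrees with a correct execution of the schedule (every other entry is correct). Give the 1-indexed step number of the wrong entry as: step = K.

Reference trace:
step 1: T1 LOAD ⇒ load; ctr=5 reg=5
step 2: T0 LOAD ⇒ load; ctr=5 reg=5
step 3: T0 CAS ⇒ ok; ctr=6 reg=5
step 4: T1 CAS ⇒ retry; ctr=6 reg=5
step 5: T1 LOAD ⇒ load; ctr=6 reg=6
step 6: T1 CAS ⇒ ok; ctr=7 reg=6
step 7: T1 LOAD ⇒ load; ctr=7 reg=7
step 8: T1 CAS ⇒ ok; ctr=8 reg=7
step 9: T1 LOAD ⇒ load; ctr=8 reg=8
step 10: T1 CAS ⇒ ok; ctr=9 reg=8
step 11: T1 LOAD ⇒ load; ctr=9 reg=9
step 12: T1 CAS ⇒ ok; ctr=10 reg=9
Mismatch at 4.

step = 4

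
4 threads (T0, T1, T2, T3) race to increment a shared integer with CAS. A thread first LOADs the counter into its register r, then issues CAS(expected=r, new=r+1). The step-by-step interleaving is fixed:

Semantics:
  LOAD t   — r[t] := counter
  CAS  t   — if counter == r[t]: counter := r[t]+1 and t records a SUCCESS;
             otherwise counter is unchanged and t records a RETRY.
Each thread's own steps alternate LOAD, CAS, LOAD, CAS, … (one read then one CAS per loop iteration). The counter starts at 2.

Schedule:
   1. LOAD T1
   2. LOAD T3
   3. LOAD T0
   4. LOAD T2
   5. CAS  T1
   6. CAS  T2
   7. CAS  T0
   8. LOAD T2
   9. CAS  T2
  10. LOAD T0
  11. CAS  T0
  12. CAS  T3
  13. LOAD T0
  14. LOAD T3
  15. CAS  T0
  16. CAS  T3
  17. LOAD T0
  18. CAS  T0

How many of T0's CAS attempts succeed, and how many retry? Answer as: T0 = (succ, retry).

[1] T1.load  rd  (counter 2, T1.r 2)
[2] T3.load  rd  (counter 2, T3.r 2)
[3] T0.load  rd  (counter 2, T0.r 2)
[4] T2.load  rd  (counter 2, T2.r 2)
[5] T1.cas  hit  (counter 3, T1.r 2)
[6] T2.cas  miss  (counter 3, T2.r 2)
[7] T0.cas  miss  (counter 3, T0.r 2)
[8] T2.load  rd  (counter 3, T2.r 3)
[9] T2.cas  hit  (counter 4, T2.r 3)
[10] T0.load  rd  (counter 4, T0.r 4)
[11] T0.cas  hit  (counter 5, T0.r 4)
[12] T3.cas  miss  (counter 5, T3.r 2)
[13] T0.load  rd  (counter 5, T0.r 5)
[14] T3.load  rd  (counter 5, T3.r 5)
[15] T0.cas  hit  (counter 6, T0.r 5)
[16] T3.cas  miss  (counter 6, T3.r 5)
[17] T0.load  rd  (counter 6, T0.r 6)
[18] T0.cas  hit  (counter 7, T0.r 6)

T0 = (3, 1)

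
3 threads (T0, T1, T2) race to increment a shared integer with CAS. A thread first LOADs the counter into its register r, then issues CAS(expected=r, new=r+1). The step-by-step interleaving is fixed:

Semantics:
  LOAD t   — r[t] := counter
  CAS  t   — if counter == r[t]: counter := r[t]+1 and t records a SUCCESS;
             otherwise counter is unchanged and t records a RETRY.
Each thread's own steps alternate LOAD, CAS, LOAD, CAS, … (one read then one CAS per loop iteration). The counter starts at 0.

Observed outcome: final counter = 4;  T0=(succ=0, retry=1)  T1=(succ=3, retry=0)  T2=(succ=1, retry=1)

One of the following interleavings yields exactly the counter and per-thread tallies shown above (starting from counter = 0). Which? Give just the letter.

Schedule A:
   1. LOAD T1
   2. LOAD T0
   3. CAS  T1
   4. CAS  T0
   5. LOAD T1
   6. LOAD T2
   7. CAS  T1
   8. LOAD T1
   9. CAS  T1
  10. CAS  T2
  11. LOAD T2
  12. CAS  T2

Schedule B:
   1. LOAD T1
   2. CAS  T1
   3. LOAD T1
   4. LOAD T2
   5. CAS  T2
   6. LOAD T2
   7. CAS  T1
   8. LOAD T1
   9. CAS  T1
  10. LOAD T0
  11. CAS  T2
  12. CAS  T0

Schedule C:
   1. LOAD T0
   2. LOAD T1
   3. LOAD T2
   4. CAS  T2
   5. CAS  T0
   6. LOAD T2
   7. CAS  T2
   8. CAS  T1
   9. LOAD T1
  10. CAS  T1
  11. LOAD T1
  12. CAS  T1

A

Tracing schedule A:
T1 LOAD — after: cnt=0, r=0 — load
T0 LOAD — after: cnt=0, r=0 — load
T1 CAS — after: cnt=1, r=0 — ok
T0 CAS — after: cnt=1, r=0 — retry
T1 LOAD — after: cnt=1, r=1 — load
T2 LOAD — after: cnt=1, r=1 — load
T1 CAS — after: cnt=2, r=1 — ok
T1 LOAD — after: cnt=2, r=2 — load
T1 CAS — after: cnt=3, r=2 — ok
T2 CAS — after: cnt=3, r=1 — retry
T2 LOAD — after: cnt=3, r=3 — load
T2 CAS — after: cnt=4, r=3 — ok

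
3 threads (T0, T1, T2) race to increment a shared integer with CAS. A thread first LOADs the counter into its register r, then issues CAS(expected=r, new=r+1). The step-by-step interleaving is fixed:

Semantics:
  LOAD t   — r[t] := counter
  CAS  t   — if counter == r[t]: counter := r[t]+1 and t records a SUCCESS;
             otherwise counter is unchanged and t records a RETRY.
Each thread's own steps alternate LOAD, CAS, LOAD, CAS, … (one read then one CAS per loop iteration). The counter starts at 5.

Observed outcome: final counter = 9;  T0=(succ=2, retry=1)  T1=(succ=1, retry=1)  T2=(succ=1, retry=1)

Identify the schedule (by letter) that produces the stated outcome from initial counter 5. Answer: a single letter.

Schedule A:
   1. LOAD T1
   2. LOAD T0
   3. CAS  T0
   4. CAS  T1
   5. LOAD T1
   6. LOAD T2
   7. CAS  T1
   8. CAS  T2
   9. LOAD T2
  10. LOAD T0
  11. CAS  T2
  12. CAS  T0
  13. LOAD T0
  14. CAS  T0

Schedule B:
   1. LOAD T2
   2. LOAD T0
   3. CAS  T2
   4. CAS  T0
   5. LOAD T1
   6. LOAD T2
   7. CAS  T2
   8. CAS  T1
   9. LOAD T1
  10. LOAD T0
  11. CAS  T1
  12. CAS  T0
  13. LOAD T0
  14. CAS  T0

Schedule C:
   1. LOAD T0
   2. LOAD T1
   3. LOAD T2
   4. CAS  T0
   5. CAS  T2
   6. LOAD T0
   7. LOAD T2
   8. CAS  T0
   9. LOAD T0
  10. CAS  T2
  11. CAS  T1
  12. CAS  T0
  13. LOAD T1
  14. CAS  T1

A

Simulating candidate A:
[1] T1.load  rd  (counter 5, T1.r 5)
[2] T0.load  rd  (counter 5, T0.r 5)
[3] T0.cas  hit  (counter 6, T0.r 5)
[4] T1.cas  miss  (counter 6, T1.r 5)
[5] T1.load  rd  (counter 6, T1.r 6)
[6] T2.load  rd  (counter 6, T2.r 6)
[7] T1.cas  hit  (counter 7, T1.r 6)
[8] T2.cas  miss  (counter 7, T2.r 6)
[9] T2.load  rd  (counter 7, T2.r 7)
[10] T0.load  rd  (counter 7, T0.r 7)
[11] T2.cas  hit  (counter 8, T2.r 7)
[12] T0.cas  miss  (counter 8, T0.r 7)
[13] T0.load  rd  (counter 8, T0.r 8)
[14] T0.cas  hit  (counter 9, T0.r 8)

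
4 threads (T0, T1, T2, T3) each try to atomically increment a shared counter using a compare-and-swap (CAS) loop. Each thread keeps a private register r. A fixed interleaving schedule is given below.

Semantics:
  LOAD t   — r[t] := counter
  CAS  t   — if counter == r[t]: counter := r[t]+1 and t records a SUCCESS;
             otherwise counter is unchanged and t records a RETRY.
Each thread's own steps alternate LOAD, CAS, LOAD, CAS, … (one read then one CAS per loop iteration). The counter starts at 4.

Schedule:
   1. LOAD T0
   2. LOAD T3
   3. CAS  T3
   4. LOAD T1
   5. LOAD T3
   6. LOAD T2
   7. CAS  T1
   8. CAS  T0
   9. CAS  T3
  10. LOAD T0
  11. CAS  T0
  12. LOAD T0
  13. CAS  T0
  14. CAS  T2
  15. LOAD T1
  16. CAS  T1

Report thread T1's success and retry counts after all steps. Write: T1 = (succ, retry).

step 1: T0 LOAD ⇒ load; ctr=4 reg=4
step 2: T3 LOAD ⇒ load; ctr=4 reg=4
step 3: T3 CAS ⇒ ok; ctr=5 reg=4
step 4: T1 LOAD ⇒ load; ctr=5 reg=5
step 5: T3 LOAD ⇒ load; ctr=5 reg=5
step 6: T2 LOAD ⇒ load; ctr=5 reg=5
step 7: T1 CAS ⇒ ok; ctr=6 reg=5
step 8: T0 CAS ⇒ retry; ctr=6 reg=4
step 9: T3 CAS ⇒ retry; ctr=6 reg=5
step 10: T0 LOAD ⇒ load; ctr=6 reg=6
step 11: T0 CAS ⇒ ok; ctr=7 reg=6
step 12: T0 LOAD ⇒ load; ctr=7 reg=7
step 13: T0 CAS ⇒ ok; ctr=8 reg=7
step 14: T2 CAS ⇒ retry; ctr=8 reg=5
step 15: T1 LOAD ⇒ load; ctr=8 reg=8
step 16: T1 CAS ⇒ ok; ctr=9 reg=8

T1 = (2, 0)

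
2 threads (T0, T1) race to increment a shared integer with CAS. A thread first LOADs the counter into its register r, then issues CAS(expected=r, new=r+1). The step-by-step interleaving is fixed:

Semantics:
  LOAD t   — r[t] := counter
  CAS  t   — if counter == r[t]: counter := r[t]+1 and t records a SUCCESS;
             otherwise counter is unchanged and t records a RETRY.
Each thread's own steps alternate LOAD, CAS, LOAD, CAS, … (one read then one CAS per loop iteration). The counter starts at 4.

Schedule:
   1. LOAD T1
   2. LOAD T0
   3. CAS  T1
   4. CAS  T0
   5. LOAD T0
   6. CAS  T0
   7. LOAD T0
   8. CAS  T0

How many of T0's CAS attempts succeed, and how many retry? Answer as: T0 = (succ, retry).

[1] T1.load  rd  (counter 4, T1.r 4)
[2] T0.load  rd  (counter 4, T0.r 4)
[3] T1.cas  hit  (counter 5, T1.r 4)
[4] T0.cas  miss  (counter 5, T0.r 4)
[5] T0.load  rd  (counter 5, T0.r 5)
[6] T0.cas  hit  (counter 6, T0.r 5)
[7] T0.load  rd  (counter 6, T0.r 6)
[8] T0.cas  hit  (counter 7, T0.r 6)

T0 = (2, 1)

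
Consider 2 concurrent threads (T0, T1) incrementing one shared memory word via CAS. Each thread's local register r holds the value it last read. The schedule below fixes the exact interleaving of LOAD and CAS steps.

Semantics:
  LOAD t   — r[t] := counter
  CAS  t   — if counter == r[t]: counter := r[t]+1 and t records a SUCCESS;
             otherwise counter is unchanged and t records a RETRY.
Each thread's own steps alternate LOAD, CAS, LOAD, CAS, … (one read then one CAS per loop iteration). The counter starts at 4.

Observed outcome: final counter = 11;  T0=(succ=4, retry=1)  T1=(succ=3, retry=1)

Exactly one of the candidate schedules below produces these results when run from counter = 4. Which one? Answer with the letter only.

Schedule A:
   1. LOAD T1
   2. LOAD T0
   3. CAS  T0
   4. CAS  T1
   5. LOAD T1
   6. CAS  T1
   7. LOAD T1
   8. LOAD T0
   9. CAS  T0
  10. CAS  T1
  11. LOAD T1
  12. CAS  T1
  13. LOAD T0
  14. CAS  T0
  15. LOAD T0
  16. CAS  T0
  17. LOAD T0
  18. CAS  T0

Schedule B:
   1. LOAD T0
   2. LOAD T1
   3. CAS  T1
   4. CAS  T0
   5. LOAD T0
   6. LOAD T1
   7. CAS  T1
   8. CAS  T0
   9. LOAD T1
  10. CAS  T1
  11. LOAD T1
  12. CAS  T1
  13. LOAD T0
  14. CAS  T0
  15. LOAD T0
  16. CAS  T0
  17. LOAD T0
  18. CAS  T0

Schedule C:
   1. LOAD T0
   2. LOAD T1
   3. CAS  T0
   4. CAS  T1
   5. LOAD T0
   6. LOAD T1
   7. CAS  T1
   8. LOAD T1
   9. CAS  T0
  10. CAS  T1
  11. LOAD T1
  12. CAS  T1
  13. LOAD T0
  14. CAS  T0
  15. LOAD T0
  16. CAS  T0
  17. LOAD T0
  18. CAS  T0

C

Run C:
   1) LOAD T0:  M=4  r_T0=4
   2) LOAD T1:  M=4  r_T1=4
   3) CAS  T0:  M=5  r_T0=4 ✓
   4) CAS  T1:  M=5  r_T1=4 ✗
   5) LOAD T0:  M=5  r_T0=5
   6) LOAD T1:  M=5  r_T1=5
   7) CAS  T1:  M=6  r_T1=5 ✓
   8) LOAD T1:  M=6  r_T1=6
   9) CAS  T0:  M=6  r_T0=5 ✗
  10) CAS  T1:  M=7  r_T1=6 ✓
  11) LOAD T1:  M=7  r_T1=7
  12) CAS  T1:  M=8  r_T1=7 ✓
  13) LOAD T0:  M=8  r_T0=8
  14) CAS  T0:  M=9  r_T0=8 ✓
  15) LOAD T0:  M=9  r_T0=9
  16) CAS  T0:  M=10  r_T0=9 ✓
  17) LOAD T0:  M=10  r_T0=10
  18) CAS  T0:  M=11  r_T0=10 ✓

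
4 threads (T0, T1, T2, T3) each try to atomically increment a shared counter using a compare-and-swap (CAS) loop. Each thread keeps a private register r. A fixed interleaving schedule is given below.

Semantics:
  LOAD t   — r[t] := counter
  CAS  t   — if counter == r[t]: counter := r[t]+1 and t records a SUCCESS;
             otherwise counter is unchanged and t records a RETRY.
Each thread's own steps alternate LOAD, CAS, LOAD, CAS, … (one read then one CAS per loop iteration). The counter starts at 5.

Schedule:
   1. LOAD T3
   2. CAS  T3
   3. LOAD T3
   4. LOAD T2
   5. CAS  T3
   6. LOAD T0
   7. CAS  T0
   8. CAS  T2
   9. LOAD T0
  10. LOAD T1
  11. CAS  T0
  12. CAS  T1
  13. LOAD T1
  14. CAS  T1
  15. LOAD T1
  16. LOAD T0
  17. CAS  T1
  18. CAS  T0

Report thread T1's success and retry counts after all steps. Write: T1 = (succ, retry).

T3 LOAD — after: cnt=5, r=5 — load
T3 CAS — after: cnt=6, r=5 — ok
T3 LOAD — after: cnt=6, r=6 — load
T2 LOAD — after: cnt=6, r=6 — load
T3 CAS — after: cnt=7, r=6 — ok
T0 LOAD — after: cnt=7, r=7 — load
T0 CAS — after: cnt=8, r=7 — ok
T2 CAS — after: cnt=8, r=6 — retry
T0 LOAD — after: cnt=8, r=8 — load
T1 LOAD — after: cnt=8, r=8 — load
T0 CAS — after: cnt=9, r=8 — ok
T1 CAS — after: cnt=9, r=8 — retry
T1 LOAD — after: cnt=9, r=9 — load
T1 CAS — after: cnt=10, r=9 — ok
T1 LOAD — after: cnt=10, r=10 — load
T0 LOAD — after: cnt=10, r=10 — load
T1 CAS — after: cnt=11, r=10 — ok
T0 CAS — after: cnt=11, r=10 — retry

T1 = (2, 1)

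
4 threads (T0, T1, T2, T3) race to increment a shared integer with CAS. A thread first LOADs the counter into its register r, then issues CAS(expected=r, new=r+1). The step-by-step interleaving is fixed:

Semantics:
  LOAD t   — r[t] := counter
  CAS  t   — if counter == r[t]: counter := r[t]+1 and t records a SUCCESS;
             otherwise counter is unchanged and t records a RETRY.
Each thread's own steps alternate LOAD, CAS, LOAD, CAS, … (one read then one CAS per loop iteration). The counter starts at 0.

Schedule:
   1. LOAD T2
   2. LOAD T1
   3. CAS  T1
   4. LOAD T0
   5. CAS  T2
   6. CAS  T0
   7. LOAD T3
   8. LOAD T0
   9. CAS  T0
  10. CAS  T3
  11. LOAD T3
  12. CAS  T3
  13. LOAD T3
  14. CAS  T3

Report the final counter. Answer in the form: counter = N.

1. LOAD T2 → mem=0 r[T2]=0 [LOAD]
2. LOAD T1 → mem=0 r[T1]=0 [LOAD]
3. CAS T1 → mem=1 r[T1]=0 [OK]
4. LOAD T0 → mem=1 r[T0]=1 [LOAD]
5. CAS T2 → mem=1 r[T2]=0 [RETRY]
6. CAS T0 → mem=2 r[T0]=1 [OK]
7. LOAD T3 → mem=2 r[T3]=2 [LOAD]
8. LOAD T0 → mem=2 r[T0]=2 [LOAD]
9. CAS T0 → mem=3 r[T0]=2 [OK]
10. CAS T3 → mem=3 r[T3]=2 [RETRY]
11. LOAD T3 → mem=3 r[T3]=3 [LOAD]
12. CAS T3 → mem=4 r[T3]=3 [OK]
13. LOAD T3 → mem=4 r[T3]=4 [LOAD]
14. CAS T3 → mem=5 r[T3]=4 [OK]

counter = 5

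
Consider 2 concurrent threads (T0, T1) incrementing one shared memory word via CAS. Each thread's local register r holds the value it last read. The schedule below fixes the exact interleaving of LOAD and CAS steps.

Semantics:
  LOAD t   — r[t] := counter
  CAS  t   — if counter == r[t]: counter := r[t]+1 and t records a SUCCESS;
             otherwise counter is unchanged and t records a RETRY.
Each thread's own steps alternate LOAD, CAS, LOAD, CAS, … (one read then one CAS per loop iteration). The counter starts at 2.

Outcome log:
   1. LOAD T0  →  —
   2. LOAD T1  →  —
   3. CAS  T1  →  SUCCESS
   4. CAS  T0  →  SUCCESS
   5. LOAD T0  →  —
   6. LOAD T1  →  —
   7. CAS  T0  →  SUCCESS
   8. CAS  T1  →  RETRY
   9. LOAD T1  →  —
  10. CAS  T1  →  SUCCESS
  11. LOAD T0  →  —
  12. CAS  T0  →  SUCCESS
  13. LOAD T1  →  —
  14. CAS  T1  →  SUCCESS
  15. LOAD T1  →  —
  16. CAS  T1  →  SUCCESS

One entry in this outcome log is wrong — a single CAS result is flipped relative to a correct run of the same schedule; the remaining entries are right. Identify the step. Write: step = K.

Correct run:
[1] T0.load  rd  (counter 2, T0.r 2)
[2] T1.load  rd  (counter 2, T1.r 2)
[3] T1.cas  hit  (counter 3, T1.r 2)
[4] T0.cas  miss  (counter 3, T0.r 2)
[5] T0.load  rd  (counter 3, T0.r 3)
[6] T1.load  rd  (counter 3, T1.r 3)
[7] T0.cas  hit  (counter 4, T0.r 3)
[8] T1.cas  miss  (counter 4, T1.r 3)
[9] T1.load  rd  (counter 4, T1.r 4)
[10] T1.cas  hit  (counter 5, T1.r 4)
[11] T0.load  rd  (counter 5, T0.r 5)
[12] T0.cas  hit  (counter 6, T0.r 5)
[13] T1.load  rd  (counter 6, T1.r 6)
[14] T1.cas  hit  (counter 7, T1.r 6)
[15] T1.load  rd  (counter 7, T1.r 7)
[16] T1.cas  hit  (counter 8, T1.r 7)
Log disagrees first at step 4.

step = 4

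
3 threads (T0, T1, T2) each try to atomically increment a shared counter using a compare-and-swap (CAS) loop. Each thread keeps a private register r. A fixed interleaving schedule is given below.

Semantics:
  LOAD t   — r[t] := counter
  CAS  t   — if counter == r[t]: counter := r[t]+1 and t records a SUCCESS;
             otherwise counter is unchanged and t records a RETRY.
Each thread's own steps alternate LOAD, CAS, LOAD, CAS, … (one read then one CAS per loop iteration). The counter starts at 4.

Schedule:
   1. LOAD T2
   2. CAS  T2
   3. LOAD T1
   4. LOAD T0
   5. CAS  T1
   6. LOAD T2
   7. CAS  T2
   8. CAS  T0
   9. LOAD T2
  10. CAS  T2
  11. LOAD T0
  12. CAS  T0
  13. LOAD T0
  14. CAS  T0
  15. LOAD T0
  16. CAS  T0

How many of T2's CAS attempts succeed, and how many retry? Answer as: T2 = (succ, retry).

   1) LOAD T2:  M=4  r_T2=4
   2) CAS  T2:  M=5  r_T2=4 ✓
   3) LOAD T1:  M=5  r_T1=5
   4) LOAD T0:  M=5  r_T0=5
   5) CAS  T1:  M=6  r_T1=5 ✓
   6) LOAD T2:  M=6  r_T2=6
   7) CAS  T2:  M=7  r_T2=6 ✓
   8) CAS  T0:  M=7  r_T0=5 ✗
   9) LOAD T2:  M=7  r_T2=7
  10) CAS  T2:  M=8  r_T2=7 ✓
  11) LOAD T0:  M=8  r_T0=8
  12) CAS  T0:  M=9  r_T0=8 ✓
  13) LOAD T0:  M=9  r_T0=9
  14) CAS  T0:  M=10  r_T0=9 ✓
  15) LOAD T0:  M=10  r_T0=10
  16) CAS  T0:  M=11  r_T0=10 ✓

T2 = (3, 0)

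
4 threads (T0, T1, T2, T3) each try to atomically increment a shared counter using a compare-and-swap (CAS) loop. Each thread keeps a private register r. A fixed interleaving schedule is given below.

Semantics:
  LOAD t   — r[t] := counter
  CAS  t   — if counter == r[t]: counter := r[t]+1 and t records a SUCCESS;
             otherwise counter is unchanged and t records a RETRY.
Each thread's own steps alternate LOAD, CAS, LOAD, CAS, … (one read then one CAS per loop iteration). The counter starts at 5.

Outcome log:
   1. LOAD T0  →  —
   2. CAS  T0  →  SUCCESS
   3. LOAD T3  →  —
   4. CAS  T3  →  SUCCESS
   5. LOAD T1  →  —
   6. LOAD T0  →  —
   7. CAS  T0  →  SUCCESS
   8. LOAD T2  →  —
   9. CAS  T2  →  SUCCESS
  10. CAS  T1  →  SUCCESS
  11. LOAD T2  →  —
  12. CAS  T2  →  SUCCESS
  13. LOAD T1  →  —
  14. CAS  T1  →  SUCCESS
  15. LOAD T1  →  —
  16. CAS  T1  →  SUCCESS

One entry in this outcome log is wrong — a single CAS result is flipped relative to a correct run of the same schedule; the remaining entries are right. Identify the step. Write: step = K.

step = 10

Correct run:
#1 T0 reads 5
#2 T0 CAS(5→6) writes; counter now 6
#3 T3 reads 6
#4 T3 CAS(6→7) writes; counter now 7
#5 T1 reads 7
#6 T0 reads 7
#7 T0 CAS(7→8) writes; counter now 8
#8 T2 reads 8
#9 T2 CAS(8→9) writes; counter now 9
#10 T1 CAS(7→8) fails; counter now 9
#11 T2 reads 9
#12 T2 CAS(9→10) writes; counter now 10
#13 T1 reads 10
#14 T1 CAS(10→11) writes; counter now 11
#15 T1 reads 11
#16 T1 CAS(11→12) writes; counter now 12
Flip is step 10.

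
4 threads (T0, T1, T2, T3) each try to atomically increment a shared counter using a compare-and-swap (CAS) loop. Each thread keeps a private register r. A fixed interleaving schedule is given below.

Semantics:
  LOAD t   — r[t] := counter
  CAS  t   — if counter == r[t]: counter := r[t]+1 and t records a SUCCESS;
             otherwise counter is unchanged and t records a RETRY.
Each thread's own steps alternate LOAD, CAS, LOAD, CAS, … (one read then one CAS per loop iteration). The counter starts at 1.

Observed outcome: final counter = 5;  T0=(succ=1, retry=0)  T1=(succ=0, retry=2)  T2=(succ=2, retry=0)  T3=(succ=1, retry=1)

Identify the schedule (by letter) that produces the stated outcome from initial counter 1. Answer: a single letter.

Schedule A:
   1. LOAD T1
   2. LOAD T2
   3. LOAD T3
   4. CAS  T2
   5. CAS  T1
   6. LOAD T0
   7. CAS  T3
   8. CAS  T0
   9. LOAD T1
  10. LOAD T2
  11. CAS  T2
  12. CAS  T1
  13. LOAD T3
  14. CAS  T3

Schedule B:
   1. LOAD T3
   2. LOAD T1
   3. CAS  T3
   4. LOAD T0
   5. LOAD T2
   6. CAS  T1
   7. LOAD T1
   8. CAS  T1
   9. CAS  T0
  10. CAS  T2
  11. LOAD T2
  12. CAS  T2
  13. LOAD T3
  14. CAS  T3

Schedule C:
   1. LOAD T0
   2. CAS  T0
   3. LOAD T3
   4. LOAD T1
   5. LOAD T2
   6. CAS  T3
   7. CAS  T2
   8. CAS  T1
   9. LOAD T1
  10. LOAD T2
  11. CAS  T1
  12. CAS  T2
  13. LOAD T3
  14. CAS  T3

Simulating candidate A:
   1) LOAD T1:  M=1  r_T1=1
   2) LOAD T2:  M=1  r_T2=1
   3) LOAD T3:  M=1  r_T3=1
   4) CAS  T2:  M=2  r_T2=1 ✓
   5) CAS  T1:  M=2  r_T1=1 ✗
   6) LOAD T0:  M=2  r_T0=2
   7) CAS  T3:  M=2  r_T3=1 ✗
   8) CAS  T0:  M=3  r_T0=2 ✓
   9) LOAD T1:  M=3  r_T1=3
  10) LOAD T2:  M=3  r_T2=3
  11) CAS  T2:  M=4  r_T2=3 ✓
  12) CAS  T1:  M=4  r_T1=3 ✗
  13) LOAD T3:  M=4  r_T3=4
  14) CAS  T3:  M=5  r_T3=4 ✓

A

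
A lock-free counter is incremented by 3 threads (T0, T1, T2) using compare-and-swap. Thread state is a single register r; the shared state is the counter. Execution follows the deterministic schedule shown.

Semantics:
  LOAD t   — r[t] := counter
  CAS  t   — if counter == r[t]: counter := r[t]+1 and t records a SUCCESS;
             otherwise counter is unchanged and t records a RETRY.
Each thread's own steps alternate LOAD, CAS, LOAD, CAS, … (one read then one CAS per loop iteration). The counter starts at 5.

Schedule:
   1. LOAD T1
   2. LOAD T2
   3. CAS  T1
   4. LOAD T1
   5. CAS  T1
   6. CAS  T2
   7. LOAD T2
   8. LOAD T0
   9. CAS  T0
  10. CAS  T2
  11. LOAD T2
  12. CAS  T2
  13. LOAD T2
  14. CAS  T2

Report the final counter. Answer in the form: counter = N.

   1) LOAD T1:  M=5  r_T1=5
   2) LOAD T2:  M=5  r_T2=5
   3) CAS  T1:  M=6  r_T1=5 ✓
   4) LOAD T1:  M=6  r_T1=6
   5) CAS  T1:  M=7  r_T1=6 ✓
   6) CAS  T2:  M=7  r_T2=5 ✗
   7) LOAD T2:  M=7  r_T2=7
   8) LOAD T0:  M=7  r_T0=7
   9) CAS  T0:  M=8  r_T0=7 ✓
  10) CAS  T2:  M=8  r_T2=7 ✗
  11) LOAD T2:  M=8  r_T2=8
  12) CAS  T2:  M=9  r_T2=8 ✓
  13) LOAD T2:  M=9  r_T2=9
  14) CAS  T2:  M=10  r_T2=9 ✓

counter = 10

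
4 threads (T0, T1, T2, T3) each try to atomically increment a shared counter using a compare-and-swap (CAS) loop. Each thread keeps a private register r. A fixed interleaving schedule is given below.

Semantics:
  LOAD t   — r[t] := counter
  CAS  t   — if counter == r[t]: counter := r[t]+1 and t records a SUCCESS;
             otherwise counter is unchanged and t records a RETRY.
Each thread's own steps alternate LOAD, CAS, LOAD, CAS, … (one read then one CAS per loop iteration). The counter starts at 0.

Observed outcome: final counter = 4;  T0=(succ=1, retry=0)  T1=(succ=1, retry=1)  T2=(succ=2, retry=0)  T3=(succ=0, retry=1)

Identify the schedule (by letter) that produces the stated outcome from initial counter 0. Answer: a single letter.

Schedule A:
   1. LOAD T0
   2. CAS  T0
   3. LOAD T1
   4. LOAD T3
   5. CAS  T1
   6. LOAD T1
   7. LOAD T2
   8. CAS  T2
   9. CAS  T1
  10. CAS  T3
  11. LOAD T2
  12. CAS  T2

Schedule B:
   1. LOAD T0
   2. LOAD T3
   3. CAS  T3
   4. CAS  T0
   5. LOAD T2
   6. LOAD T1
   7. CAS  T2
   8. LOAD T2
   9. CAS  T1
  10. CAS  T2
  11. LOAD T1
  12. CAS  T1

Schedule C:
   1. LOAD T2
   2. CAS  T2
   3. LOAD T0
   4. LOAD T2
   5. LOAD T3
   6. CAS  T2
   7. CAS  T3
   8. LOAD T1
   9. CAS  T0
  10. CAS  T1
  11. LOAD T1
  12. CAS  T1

Tracing schedule A:
   1) LOAD T0:  M=0  r_T0=0
   2) CAS  T0:  M=1  r_T0=0 ✓
   3) LOAD T1:  M=1  r_T1=1
   4) LOAD T3:  M=1  r_T3=1
   5) CAS  T1:  M=2  r_T1=1 ✓
   6) LOAD T1:  M=2  r_T1=2
   7) LOAD T2:  M=2  r_T2=2
   8) CAS  T2:  M=3  r_T2=2 ✓
   9) CAS  T1:  M=3  r_T1=2 ✗
  10) CAS  T3:  M=3  r_T3=1 ✗
  11) LOAD T2:  M=3  r_T2=3
  12) CAS  T2:  M=4  r_T2=3 ✓

A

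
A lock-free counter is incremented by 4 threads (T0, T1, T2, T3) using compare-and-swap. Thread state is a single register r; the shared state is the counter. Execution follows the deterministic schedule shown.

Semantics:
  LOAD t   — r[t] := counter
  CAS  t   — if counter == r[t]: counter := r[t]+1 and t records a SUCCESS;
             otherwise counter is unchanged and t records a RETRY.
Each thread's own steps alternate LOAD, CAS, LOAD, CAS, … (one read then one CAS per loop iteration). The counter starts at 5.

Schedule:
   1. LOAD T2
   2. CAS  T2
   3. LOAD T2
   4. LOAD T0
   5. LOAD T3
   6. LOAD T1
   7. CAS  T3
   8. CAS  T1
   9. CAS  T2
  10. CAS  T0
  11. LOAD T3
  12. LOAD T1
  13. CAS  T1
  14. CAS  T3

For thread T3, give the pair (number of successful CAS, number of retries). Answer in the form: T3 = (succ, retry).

T3 = (1, 1)

   1) LOAD T2:  M=5  r_T2=5
   2) CAS  T2:  M=6  r_T2=5 ✓
   3) LOAD T2:  M=6  r_T2=6
   4) LOAD T0:  M=6  r_T0=6
   5) LOAD T3:  M=6  r_T3=6
   6) LOAD T1:  M=6  r_T1=6
   7) CAS  T3:  M=7  r_T3=6 ✓
   8) CAS  T1:  M=7  r_T1=6 ✗
   9) CAS  T2:  M=7  r_T2=6 ✗
  10) CAS  T0:  M=7  r_T0=6 ✗
  11) LOAD T3:  M=7  r_T3=7
  12) LOAD T1:  M=7  r_T1=7
  13) CAS  T1:  M=8  r_T1=7 ✓
  14) CAS  T3:  M=8  r_T3=7 ✗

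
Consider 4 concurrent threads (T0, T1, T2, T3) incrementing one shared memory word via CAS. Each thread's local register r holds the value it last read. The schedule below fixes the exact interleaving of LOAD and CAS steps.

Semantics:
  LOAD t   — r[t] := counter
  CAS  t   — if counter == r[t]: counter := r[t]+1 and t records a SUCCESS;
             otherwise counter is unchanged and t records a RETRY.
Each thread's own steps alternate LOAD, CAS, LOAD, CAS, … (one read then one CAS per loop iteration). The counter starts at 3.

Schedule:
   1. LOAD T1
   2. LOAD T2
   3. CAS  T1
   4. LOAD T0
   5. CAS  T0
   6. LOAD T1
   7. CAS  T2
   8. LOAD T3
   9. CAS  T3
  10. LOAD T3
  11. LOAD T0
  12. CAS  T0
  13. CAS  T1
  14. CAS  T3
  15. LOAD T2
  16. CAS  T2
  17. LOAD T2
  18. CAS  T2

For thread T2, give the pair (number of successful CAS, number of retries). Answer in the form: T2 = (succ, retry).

T2 = (2, 1)

step 1: T1 LOAD ⇒ load; ctr=3 reg=3
step 2: T2 LOAD ⇒ load; ctr=3 reg=3
step 3: T1 CAS ⇒ ok; ctr=4 reg=3
step 4: T0 LOAD ⇒ load; ctr=4 reg=4
step 5: T0 CAS ⇒ ok; ctr=5 reg=4
step 6: T1 LOAD ⇒ load; ctr=5 reg=5
step 7: T2 CAS ⇒ retry; ctr=5 reg=3
step 8: T3 LOAD ⇒ load; ctr=5 reg=5
step 9: T3 CAS ⇒ ok; ctr=6 reg=5
step 10: T3 LOAD ⇒ load; ctr=6 reg=6
step 11: T0 LOAD ⇒ load; ctr=6 reg=6
step 12: T0 CAS ⇒ ok; ctr=7 reg=6
step 13: T1 CAS ⇒ retry; ctr=7 reg=5
step 14: T3 CAS ⇒ retry; ctr=7 reg=6
step 15: T2 LOAD ⇒ load; ctr=7 reg=7
step 16: T2 CAS ⇒ ok; ctr=8 reg=7
step 17: T2 LOAD ⇒ load; ctr=8 reg=8
step 18: T2 CAS ⇒ ok; ctr=9 reg=8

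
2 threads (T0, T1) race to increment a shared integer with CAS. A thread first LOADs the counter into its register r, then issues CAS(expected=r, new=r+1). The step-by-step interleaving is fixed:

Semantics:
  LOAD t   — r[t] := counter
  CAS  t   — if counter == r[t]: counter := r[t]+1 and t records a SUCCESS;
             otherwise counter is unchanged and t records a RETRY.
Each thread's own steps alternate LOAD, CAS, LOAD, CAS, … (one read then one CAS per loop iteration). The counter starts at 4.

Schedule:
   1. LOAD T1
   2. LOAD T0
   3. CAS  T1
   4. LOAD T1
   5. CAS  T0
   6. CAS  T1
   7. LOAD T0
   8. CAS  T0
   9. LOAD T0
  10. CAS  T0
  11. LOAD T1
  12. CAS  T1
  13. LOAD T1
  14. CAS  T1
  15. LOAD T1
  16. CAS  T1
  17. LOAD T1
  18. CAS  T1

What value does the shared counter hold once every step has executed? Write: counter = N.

counter = 12

step 1: T1 LOAD ⇒ load; ctr=4 reg=4
step 2: T0 LOAD ⇒ load; ctr=4 reg=4
step 3: T1 CAS ⇒ ok; ctr=5 reg=4
step 4: T1 LOAD ⇒ load; ctr=5 reg=5
step 5: T0 CAS ⇒ retry; ctr=5 reg=4
step 6: T1 CAS ⇒ ok; ctr=6 reg=5
step 7: T0 LOAD ⇒ load; ctr=6 reg=6
step 8: T0 CAS ⇒ ok; ctr=7 reg=6
step 9: T0 LOAD ⇒ load; ctr=7 reg=7
step 10: T0 CAS ⇒ ok; ctr=8 reg=7
step 11: T1 LOAD ⇒ load; ctr=8 reg=8
step 12: T1 CAS ⇒ ok; ctr=9 reg=8
step 13: T1 LOAD ⇒ load; ctr=9 reg=9
step 14: T1 CAS ⇒ ok; ctr=10 reg=9
step 15: T1 LOAD ⇒ load; ctr=10 reg=10
step 16: T1 CAS ⇒ ok; ctr=11 reg=10
step 17: T1 LOAD ⇒ load; ctr=11 reg=11
step 18: T1 CAS ⇒ ok; ctr=12 reg=11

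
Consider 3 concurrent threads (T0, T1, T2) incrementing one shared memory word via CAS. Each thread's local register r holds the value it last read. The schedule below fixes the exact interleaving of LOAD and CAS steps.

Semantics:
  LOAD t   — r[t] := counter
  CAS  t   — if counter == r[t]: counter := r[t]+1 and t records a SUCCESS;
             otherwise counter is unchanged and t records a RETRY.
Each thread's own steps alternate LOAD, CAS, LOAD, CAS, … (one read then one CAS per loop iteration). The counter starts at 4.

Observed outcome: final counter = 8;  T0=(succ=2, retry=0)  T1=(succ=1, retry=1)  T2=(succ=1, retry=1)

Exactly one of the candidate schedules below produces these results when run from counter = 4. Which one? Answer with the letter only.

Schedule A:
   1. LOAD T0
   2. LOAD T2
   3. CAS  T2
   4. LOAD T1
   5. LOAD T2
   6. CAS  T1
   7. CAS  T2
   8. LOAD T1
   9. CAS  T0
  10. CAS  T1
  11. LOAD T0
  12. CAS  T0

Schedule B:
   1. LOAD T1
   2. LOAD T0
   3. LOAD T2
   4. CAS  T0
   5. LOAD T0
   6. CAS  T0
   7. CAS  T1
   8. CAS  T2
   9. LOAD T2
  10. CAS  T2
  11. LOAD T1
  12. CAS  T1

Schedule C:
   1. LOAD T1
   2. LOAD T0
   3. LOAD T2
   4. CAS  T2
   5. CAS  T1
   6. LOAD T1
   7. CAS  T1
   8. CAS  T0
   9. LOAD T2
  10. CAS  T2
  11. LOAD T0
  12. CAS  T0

B

Tracing schedule B:
1. LOAD T1 → mem=4 r[T1]=4 [LOAD]
2. LOAD T0 → mem=4 r[T0]=4 [LOAD]
3. LOAD T2 → mem=4 r[T2]=4 [LOAD]
4. CAS T0 → mem=5 r[T0]=4 [OK]
5. LOAD T0 → mem=5 r[T0]=5 [LOAD]
6. CAS T0 → mem=6 r[T0]=5 [OK]
7. CAS T1 → mem=6 r[T1]=4 [RETRY]
8. CAS T2 → mem=6 r[T2]=4 [RETRY]
9. LOAD T2 → mem=6 r[T2]=6 [LOAD]
10. CAS T2 → mem=7 r[T2]=6 [OK]
11. LOAD T1 → mem=7 r[T1]=7 [LOAD]
12. CAS T1 → mem=8 r[T1]=7 [OK]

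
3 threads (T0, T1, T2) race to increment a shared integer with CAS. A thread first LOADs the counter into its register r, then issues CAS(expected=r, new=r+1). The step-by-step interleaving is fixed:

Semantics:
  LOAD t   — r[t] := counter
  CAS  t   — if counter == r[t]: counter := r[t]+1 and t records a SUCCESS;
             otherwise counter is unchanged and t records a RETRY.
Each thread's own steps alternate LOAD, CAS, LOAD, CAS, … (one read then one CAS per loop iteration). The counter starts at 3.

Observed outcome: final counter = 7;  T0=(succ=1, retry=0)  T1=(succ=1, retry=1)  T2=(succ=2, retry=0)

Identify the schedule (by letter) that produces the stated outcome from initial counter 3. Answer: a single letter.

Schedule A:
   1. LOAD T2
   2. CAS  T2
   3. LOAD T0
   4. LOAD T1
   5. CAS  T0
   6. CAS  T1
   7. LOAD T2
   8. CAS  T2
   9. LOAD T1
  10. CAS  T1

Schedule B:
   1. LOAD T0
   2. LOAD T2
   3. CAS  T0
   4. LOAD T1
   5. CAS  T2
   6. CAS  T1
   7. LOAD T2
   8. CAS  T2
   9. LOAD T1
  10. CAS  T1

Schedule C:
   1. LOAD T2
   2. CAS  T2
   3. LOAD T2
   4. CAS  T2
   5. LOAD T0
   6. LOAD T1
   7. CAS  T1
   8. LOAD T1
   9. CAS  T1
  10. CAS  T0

Run A:
[1] T2.load  rd  (counter 3, T2.r 3)
[2] T2.cas  hit  (counter 4, T2.r 3)
[3] T0.load  rd  (counter 4, T0.r 4)
[4] T1.load  rd  (counter 4, T1.r 4)
[5] T0.cas  hit  (counter 5, T0.r 4)
[6] T1.cas  miss  (counter 5, T1.r 4)
[7] T2.load  rd  (counter 5, T2.r 5)
[8] T2.cas  hit  (counter 6, T2.r 5)
[9] T1.load  rd  (counter 6, T1.r 6)
[10] T1.cas  hit  (counter 7, T1.r 6)

A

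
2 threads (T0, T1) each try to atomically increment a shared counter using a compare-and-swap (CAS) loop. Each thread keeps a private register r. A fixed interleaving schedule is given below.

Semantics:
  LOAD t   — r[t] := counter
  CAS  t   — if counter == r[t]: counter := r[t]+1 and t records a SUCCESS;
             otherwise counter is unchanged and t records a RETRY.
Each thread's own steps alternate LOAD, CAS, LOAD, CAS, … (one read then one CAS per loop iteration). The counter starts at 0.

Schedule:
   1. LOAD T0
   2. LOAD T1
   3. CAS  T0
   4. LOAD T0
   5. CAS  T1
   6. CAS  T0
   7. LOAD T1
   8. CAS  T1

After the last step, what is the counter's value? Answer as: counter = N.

#1 T0 reads 0
#2 T1 reads 0
#3 T0 CAS(0→1) writes; counter now 1
#4 T0 reads 1
#5 T1 CAS(0→1) fails; counter now 1
#6 T0 CAS(1→2) writes; counter now 2
#7 T1 reads 2
#8 T1 CAS(2→3) writes; counter now 3

counter = 3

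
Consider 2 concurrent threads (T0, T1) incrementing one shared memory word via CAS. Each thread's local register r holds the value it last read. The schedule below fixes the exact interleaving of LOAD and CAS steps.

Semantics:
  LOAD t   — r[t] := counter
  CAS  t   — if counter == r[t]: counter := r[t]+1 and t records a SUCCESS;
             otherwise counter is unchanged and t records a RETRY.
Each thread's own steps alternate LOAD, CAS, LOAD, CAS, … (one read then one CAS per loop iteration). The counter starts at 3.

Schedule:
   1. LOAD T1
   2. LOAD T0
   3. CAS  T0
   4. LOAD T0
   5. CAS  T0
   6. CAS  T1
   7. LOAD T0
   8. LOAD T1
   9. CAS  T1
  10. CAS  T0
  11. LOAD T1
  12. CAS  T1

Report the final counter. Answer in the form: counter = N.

#1 T1 reads 3
#2 T0 reads 3
#3 T0 CAS(3→4) writes; counter now 4
#4 T0 reads 4
#5 T0 CAS(4→5) writes; counter now 5
#6 T1 CAS(3→4) fails; counter now 5
#7 T0 reads 5
#8 T1 reads 5
#9 T1 CAS(5→6) writes; counter now 6
#10 T0 CAS(5→6) fails; counter now 6
#11 T1 reads 6
#12 T1 CAS(6→7) writes; counter now 7

counter = 7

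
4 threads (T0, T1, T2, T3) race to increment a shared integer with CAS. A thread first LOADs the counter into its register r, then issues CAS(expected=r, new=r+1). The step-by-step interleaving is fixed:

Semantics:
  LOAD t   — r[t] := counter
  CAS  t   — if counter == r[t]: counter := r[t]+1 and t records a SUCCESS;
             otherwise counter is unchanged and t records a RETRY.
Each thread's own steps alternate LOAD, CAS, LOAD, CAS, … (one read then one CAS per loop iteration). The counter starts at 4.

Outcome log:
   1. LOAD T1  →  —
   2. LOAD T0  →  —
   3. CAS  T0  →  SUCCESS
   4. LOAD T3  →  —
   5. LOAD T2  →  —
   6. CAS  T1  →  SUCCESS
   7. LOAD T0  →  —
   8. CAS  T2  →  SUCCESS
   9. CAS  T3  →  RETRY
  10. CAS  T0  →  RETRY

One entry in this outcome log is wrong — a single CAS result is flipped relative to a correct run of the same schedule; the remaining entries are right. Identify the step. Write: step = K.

Correct run:
1. LOAD T1 → mem=4 r[T1]=4 [LOAD]
2. LOAD T0 → mem=4 r[T0]=4 [LOAD]
3. CAS T0 → mem=5 r[T0]=4 [OK]
4. LOAD T3 → mem=5 r[T3]=5 [LOAD]
5. LOAD T2 → mem=5 r[T2]=5 [LOAD]
6. CAS T1 → mem=5 r[T1]=4 [RETRY]
7. LOAD T0 → mem=5 r[T0]=5 [LOAD]
8. CAS T2 → mem=6 r[T2]=5 [OK]
9. CAS T3 → mem=6 r[T3]=5 [RETRY]
10. CAS T0 → mem=6 r[T0]=5 [RETRY]
Flip is step 6.

step = 6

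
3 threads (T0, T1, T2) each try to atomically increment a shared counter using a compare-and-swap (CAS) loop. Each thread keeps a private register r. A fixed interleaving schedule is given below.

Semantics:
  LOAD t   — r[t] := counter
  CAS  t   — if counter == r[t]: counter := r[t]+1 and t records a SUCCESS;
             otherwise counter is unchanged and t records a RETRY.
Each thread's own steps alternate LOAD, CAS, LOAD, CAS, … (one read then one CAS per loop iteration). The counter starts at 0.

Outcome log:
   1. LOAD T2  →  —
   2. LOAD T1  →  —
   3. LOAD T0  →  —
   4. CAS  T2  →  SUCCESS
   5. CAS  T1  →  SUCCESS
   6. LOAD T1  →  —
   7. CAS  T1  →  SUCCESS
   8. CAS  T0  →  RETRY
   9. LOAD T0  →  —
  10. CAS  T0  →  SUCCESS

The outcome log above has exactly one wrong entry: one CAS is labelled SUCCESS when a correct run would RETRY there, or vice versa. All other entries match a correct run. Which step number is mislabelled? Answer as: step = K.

step = 5

Reference trace:
   1) LOAD T2:  M=0  r_T2=0
   2) LOAD T1:  M=0  r_T1=0
   3) LOAD T0:  M=0  r_T0=0
   4) CAS  T2:  M=1  r_T2=0 ✓
   5) CAS  T1:  M=1  r_T1=0 ✗
   6) LOAD T1:  M=1  r_T1=1
   7) CAS  T1:  M=2  r_T1=1 ✓
   8) CAS  T0:  M=2  r_T0=0 ✗
   9) LOAD T0:  M=2  r_T0=2
  10) CAS  T0:  M=3  r_T0=2 ✓
Mismatch at 5.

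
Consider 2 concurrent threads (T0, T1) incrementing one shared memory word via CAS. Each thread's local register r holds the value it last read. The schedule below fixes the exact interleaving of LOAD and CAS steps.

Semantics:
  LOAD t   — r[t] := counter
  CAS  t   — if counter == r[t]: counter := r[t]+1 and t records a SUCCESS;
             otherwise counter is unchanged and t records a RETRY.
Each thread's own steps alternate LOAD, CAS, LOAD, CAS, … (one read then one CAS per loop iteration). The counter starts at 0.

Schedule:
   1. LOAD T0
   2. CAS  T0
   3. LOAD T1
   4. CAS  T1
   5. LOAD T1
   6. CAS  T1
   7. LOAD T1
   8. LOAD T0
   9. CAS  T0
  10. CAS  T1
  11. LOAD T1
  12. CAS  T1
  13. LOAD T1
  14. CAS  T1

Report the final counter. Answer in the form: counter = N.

counter = 6

step 1: T0 LOAD ⇒ load; ctr=0 reg=0
step 2: T0 CAS ⇒ ok; ctr=1 reg=0
step 3: T1 LOAD ⇒ load; ctr=1 reg=1
step 4: T1 CAS ⇒ ok; ctr=2 reg=1
step 5: T1 LOAD ⇒ load; ctr=2 reg=2
step 6: T1 CAS ⇒ ok; ctr=3 reg=2
step 7: T1 LOAD ⇒ load; ctr=3 reg=3
step 8: T0 LOAD ⇒ load; ctr=3 reg=3
step 9: T0 CAS ⇒ ok; ctr=4 reg=3
step 10: T1 CAS ⇒ retry; ctr=4 reg=3
step 11: T1 LOAD ⇒ load; ctr=4 reg=4
step 12: T1 CAS ⇒ ok; ctr=5 reg=4
step 13: T1 LOAD ⇒ load; ctr=5 reg=5
step 14: T1 CAS ⇒ ok; ctr=6 reg=5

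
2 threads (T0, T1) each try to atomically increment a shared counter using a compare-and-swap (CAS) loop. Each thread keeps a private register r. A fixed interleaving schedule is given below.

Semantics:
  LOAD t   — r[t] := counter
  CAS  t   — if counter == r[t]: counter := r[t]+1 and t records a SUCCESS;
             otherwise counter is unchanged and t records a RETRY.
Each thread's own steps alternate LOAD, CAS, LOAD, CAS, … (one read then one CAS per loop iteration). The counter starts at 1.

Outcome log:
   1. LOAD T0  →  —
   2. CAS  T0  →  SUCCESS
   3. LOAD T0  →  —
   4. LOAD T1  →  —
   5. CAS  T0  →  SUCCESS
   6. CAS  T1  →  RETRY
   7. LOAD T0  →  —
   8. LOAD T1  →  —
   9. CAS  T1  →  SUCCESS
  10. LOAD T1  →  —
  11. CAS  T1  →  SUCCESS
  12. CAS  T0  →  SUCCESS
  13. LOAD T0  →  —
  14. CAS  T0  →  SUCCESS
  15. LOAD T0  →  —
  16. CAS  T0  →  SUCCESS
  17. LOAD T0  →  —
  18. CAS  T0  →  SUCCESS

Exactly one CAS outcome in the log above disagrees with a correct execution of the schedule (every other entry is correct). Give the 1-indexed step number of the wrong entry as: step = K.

Correct run:
[1] T0.load  rd  (counter 1, T0.r 1)
[2] T0.cas  hit  (counter 2, T0.r 1)
[3] T0.load  rd  (counter 2, T0.r 2)
[4] T1.load  rd  (counter 2, T1.r 2)
[5] T0.cas  hit  (counter 3, T0.r 2)
[6] T1.cas  miss  (counter 3, T1.r 2)
[7] T0.load  rd  (counter 3, T0.r 3)
[8] T1.load  rd  (counter 3, T1.r 3)
[9] T1.cas  hit  (counter 4, T1.r 3)
[10] T1.load  rd  (counter 4, T1.r 4)
[11] T1.cas  hit  (counter 5, T1.r 4)
[12] T0.cas  miss  (counter 5, T0.r 3)
[13] T0.load  rd  (counter 5, T0.r 5)
[14] T0.cas  hit  (counter 6, T0.r 5)
[15] T0.load  rd  (counter 6, T0.r 6)
[16] T0.cas  hit  (counter 7, T0.r 6)
[17] T0.load  rd  (counter 7, T0.r 7)
[18] T0.cas  hit  (counter 8, T0.r 7)
Flip is step 12.

step = 12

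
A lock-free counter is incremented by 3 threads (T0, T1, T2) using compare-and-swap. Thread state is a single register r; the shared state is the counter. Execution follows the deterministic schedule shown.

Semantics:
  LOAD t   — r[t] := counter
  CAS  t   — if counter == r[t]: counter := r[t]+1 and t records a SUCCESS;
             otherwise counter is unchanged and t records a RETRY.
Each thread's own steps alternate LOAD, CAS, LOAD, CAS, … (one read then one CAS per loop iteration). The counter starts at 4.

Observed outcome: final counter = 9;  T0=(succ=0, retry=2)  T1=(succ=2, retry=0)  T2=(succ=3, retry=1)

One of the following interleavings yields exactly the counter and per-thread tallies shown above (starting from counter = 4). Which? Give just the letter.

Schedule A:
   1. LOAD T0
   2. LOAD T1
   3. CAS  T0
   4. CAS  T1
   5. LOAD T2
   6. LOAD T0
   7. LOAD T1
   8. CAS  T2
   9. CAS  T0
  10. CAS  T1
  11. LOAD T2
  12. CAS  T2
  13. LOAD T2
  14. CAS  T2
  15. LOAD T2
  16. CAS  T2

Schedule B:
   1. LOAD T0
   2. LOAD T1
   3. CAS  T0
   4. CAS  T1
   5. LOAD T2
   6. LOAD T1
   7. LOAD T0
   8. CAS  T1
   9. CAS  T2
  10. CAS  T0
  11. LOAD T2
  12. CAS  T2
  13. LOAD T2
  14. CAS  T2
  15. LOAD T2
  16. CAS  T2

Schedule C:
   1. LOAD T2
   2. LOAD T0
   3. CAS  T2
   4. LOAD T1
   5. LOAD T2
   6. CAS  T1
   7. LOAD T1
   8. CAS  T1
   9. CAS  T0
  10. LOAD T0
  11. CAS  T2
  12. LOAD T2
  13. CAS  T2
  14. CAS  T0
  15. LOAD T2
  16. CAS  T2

Simulating candidate C:
   1) LOAD T2:  M=4  r_T2=4
   2) LOAD T0:  M=4  r_T0=4
   3) CAS  T2:  M=5  r_T2=4 ✓
   4) LOAD T1:  M=5  r_T1=5
   5) LOAD T2:  M=5  r_T2=5
   6) CAS  T1:  M=6  r_T1=5 ✓
   7) LOAD T1:  M=6  r_T1=6
   8) CAS  T1:  M=7  r_T1=6 ✓
   9) CAS  T0:  M=7  r_T0=4 ✗
  10) LOAD T0:  M=7  r_T0=7
  11) CAS  T2:  M=7  r_T2=5 ✗
  12) LOAD T2:  M=7  r_T2=7
  13) CAS  T2:  M=8  r_T2=7 ✓
  14) CAS  T0:  M=8  r_T0=7 ✗
  15) LOAD T2:  M=8  r_T2=8
  16) CAS  T2:  M=9  r_T2=8 ✓

C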